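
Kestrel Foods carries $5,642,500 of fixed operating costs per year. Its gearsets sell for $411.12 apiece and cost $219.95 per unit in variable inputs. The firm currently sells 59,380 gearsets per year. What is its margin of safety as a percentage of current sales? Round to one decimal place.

50.3%

Each unit contributes $411.12 − $219.95 = $191.17. Break-even units = $5,642,500 ÷ $191.17 = 29,515.61; break-even revenue = 29,515.61 × $411.12 = $12,134,459.38.
Actual sales revenue = 59,380 × $411.12 = $24,412,305.60.
Margin of safety = ($24,412,305.60 − $12,134,459.38) ÷ $24,412,305.60 = 50.3%.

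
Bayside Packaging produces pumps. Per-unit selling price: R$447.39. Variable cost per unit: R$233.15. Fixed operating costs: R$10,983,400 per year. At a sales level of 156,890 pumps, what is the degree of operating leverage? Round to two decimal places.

Contribution at this volume is 156,890 × R$214.24 = R$33,612,113.60.
EBIT = R$33,612,113.60 − R$10,983,400 = R$22,628,713.60.
Degree of operating leverage = R$33,612,113.60 / R$22,628,713.60 = 1.4854.

1.49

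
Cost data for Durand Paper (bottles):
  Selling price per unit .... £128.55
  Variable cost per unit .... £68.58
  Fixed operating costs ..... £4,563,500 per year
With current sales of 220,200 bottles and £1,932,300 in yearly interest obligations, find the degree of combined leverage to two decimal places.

1.97

At 220,200 units, contribution = 220,200 × £59.97 = £13,205,394.00.
Subtracting fixed costs: EBIT = £13,205,394.00 − £4,563,500 = £8,641,894.00. Interest = £1,932,300.00.
DOL = £13,205,394.00 ÷ £8,641,894.00 = 1.5281; DFL = £8,641,894.00 ÷ £6,709,594.00 = 1.2880.
Combined leverage = 1.5281 × 1.2880 = 1.9682.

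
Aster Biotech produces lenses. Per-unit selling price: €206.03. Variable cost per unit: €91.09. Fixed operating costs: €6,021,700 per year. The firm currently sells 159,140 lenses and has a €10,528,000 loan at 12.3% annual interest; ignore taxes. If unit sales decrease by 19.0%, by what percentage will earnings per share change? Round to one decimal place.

At 159,140 units, contribution = 159,140 × €114.94 = €18,291,551.60.
Subtracting fixed costs: EBIT = €18,291,551.60 − €6,021,700 = €12,269,851.60.
Interest = €1,294,944.00, so EBIT − I = €10,974,907.60.
Degree of combined leverage = contribution ÷ (EBIT − I) = €18,291,551.60 ÷ €10,974,907.60 = 1.6667.
EPS therefore changes by 1.6667 × (-19.0%) = -31.7%.

-31.7%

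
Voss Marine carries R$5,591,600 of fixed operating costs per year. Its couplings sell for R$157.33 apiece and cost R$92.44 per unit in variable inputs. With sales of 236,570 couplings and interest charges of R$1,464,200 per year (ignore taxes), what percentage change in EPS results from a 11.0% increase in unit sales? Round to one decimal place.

Contribution at this volume is 236,570 × R$64.89 = R$15,351,027.30.
EBIT = R$15,351,027.30 − R$5,591,600 = R$9,759,427.30.
After interest of R$1,464,200.00, pre-tax earnings = R$8,295,227.30.
DCL = total CM / (EBIT − I) = R$15,351,027.30 / R$8,295,227.30 = 1.8506.
%ΔEPS = DCL × %ΔSales = 1.8506 × +11.0% = +20.4%.

+20.4%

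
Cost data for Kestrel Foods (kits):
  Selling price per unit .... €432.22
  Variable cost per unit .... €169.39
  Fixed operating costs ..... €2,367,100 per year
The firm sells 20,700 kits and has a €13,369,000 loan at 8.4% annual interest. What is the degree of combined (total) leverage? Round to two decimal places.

2.79

Contribution at this volume is 20,700 × €262.83 = €5,440,581.00.
Subtracting fixed costs: EBIT = €5,440,581.00 − €2,367,100 = €3,073,481.00. Interest = €1,122,996.00.
DOL = €5,440,581.00 ÷ €3,073,481.00 = 1.7702; DFL = €3,073,481.00 ÷ €1,950,485.00 = 1.5758.
Combined leverage = 1.7702 × 1.5758 = 2.7895.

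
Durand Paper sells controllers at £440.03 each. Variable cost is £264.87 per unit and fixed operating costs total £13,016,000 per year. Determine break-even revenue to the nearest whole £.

Contribution margin per unit = £440.03 − £264.87 = £175.16, a CM ratio of £175.16 ÷ £440.03 = 0.3981.
Break-even revenue = fixed costs × price ÷ CM = £13,016,000 × £440.03 ÷ £175.16 = £32,698,279.

£32,698,279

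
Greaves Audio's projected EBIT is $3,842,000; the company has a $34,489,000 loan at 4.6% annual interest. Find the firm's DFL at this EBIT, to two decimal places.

Annual interest charges come to $1,586,494.00.
DFL = EBIT ÷ (EBIT − I) = $3,842,000 ÷ ($3,842,000 − $1,586,494.00) = $3,842,000 ÷ $2,255,506.00 = 1.7034.

1.70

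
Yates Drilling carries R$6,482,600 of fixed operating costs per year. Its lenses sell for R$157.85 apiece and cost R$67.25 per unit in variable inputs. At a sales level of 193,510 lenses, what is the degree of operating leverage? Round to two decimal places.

At 193,510 units, contribution = 193,510 × R$90.60 = R$17,532,006.00.
Operating income = contribution − fixed costs = R$17,532,006.00 − R$6,482,600 = R$11,049,406.00.
So DOL = total CM / EBIT = R$17,532,006.00 / R$11,049,406.00 = 1.5867.

1.59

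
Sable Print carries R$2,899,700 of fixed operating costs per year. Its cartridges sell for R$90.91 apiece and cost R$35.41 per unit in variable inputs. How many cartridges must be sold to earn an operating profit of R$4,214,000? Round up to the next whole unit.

128,175 cartridges

Contribution margin per unit = R$90.91 − R$35.41 = R$55.50.
Units = (FC + target) / CM = (R$2,899,700 + R$4,214,000) / R$55.50 = 128,174.77, so 128,175 cartridges.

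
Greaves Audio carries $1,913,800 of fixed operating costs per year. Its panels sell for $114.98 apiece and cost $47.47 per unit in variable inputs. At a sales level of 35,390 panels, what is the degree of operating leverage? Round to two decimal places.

At 35,390 units, contribution = 35,390 × $67.51 = $2,389,178.90.
Subtracting fixed costs: EBIT = $2,389,178.90 − $1,913,800 = $475,378.90.
Degree of operating leverage = $2,389,178.90 / $475,378.90 = 5.0258.

5.03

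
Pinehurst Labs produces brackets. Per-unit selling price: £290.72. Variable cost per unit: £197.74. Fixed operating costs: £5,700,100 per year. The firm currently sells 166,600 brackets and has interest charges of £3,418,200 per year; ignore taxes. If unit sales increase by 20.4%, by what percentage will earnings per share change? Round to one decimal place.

+49.6%

At 166,600 units, contribution = 166,600 × £92.98 = £15,490,468.00.
Subtracting fixed costs: EBIT = £15,490,468.00 − £5,700,100 = £9,790,368.00.
After interest of £3,418,200.00, pre-tax earnings = £6,372,168.00.
Degree of combined leverage = contribution ÷ (EBIT − I) = £15,490,468.00 ÷ £6,372,168.00 = 2.4310.
%ΔEPS = DCL × %ΔSales = 2.4310 × +20.4% = +49.6%.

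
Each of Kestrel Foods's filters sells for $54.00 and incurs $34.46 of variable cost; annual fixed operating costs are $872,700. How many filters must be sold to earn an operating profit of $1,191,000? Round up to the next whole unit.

105,615 filters

Contribution margin per unit = $54.00 − $34.46 = $19.54.
Need Q such that Q × $19.54 − $872,700 = $1,191,000, i.e. Q = $2,063,700 / $19.54 = 105,614.12 → 105,615.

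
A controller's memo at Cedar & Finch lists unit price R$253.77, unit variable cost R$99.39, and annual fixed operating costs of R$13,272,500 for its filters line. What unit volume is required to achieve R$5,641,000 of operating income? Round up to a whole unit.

Unit CM = price − variable cost = R$253.77 − R$99.39 = R$154.38.
Units = (FC + target) / CM = (R$13,272,500 + R$5,641,000) / R$154.38 = 122,512.63, so 122,513 filters.

122,513 filters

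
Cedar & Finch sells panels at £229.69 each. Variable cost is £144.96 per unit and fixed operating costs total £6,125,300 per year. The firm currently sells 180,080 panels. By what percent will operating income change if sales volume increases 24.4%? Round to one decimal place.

Contribution at this volume is 180,080 × £84.73 = £15,258,178.40.
Subtracting fixed costs: EBIT = £15,258,178.40 − £6,125,300 = £9,132,878.40.
DOL = contribution ÷ EBIT = £15,258,178.40 ÷ £9,132,878.40 = 1.6707.
%ΔEBIT = DOL × %ΔSales = 1.6707 × +24.4% = +40.8%.

+40.8%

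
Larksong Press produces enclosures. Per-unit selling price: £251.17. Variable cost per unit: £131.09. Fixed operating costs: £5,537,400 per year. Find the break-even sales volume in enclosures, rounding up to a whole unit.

46,115 enclosures

Contribution margin per unit = £251.17 − £131.09 = £120.08.
Break-even volume = fixed costs ÷ CM per unit = £5,537,400 ÷ £120.08 = 46,114.26, so 46,115 enclosures.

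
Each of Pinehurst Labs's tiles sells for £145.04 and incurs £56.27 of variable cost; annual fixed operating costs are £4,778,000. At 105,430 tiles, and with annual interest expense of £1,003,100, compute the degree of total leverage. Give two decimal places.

Total contribution margin = 105,430 × £88.77 = £9,359,021.10.
Operating income = contribution − fixed costs = £9,359,021.10 − £4,778,000 = £4,581,021.10. Interest = £1,003,100.00, so EBIT − I = £3,577,921.10.
Degree of total leverage = total CM / (EBIT − interest) = £9,359,021.10 / £3,577,921.10 = 2.6158.

2.62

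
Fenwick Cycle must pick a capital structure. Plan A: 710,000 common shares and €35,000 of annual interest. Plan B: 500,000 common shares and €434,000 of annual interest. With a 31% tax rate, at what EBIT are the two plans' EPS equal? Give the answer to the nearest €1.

€1,384,000

At indifference, (EBIT − 35,000)(1 − t)/710,000 = (EBIT − 434,000)(1 − t)/500,000.
Cancelling (1 − t) and cross-multiplying: 500,000·(EBIT − 35,000) = 710,000·(EBIT − 434,000).
EBIT × (710,000 − 500,000) = 434,000 × 710,000 − 35,000 × 500,000 = 290,640,000,000, so EBIT = 290,640,000,000 ÷ 210,000 = 1,384,000.00.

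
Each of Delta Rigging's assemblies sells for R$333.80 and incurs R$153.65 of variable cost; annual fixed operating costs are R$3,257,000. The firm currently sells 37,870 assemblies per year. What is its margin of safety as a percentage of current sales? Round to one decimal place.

Each unit contributes R$333.80 − R$153.65 = R$180.15. Break-even units = R$3,257,000 ÷ R$180.15 = 18,079.38; break-even revenue = 18,079.38 × R$333.80 = R$6,034,896.48.
Current sales = 37,870 × R$333.80 = R$12,641,006.00.
Margin of safety = (R$12,641,006.00 − R$6,034,896.48) ÷ R$12,641,006.00 = 52.3%.

52.3%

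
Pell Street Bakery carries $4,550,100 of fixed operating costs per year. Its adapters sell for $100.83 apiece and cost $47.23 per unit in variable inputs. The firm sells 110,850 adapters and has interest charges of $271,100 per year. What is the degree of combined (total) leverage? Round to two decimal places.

Total contribution margin = 110,850 × $53.60 = $5,941,560.00.
Subtracting fixed costs: EBIT = $5,941,560.00 − $4,550,100 = $1,391,460.00. Interest = $271,100.00, so EBIT − I = $1,120,360.00.
Degree of total leverage = total CM / (EBIT − interest) = $5,941,560.00 / $1,120,360.00 = 5.3033.

5.30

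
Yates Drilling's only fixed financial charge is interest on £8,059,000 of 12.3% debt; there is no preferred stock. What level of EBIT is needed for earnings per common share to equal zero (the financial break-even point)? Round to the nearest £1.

£991,257

Annual interest = 12.3% × £8,059,000 = £991,257.00.
Without preferred stock the financial break-even is simply EBIT = interest = £991,257.00.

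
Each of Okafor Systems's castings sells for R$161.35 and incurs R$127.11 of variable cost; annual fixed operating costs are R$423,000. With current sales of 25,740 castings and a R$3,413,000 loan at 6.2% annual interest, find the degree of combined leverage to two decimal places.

3.57

Contribution at this volume is 25,740 × R$34.24 = R$881,337.60.
Operating income = contribution − fixed costs = R$881,337.60 − R$423,000 = R$458,337.60. Interest = R$211,606.00, so EBIT − I = R$246,731.60.
Degree of total leverage = total CM / (EBIT − interest) = R$881,337.60 / R$246,731.60 = 3.5720.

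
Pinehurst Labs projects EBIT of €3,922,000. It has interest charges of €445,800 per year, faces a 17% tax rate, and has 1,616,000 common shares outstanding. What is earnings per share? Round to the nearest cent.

€1.79

Pre-tax income = €3,922,000 − €445,800.00 = €3,476,200.00.
Net income = €3,476,200.00 × (1 − 0.17) = €2,885,246.00.
Per share: €2,885,246.00 / 1,616,000 shares = €1.79.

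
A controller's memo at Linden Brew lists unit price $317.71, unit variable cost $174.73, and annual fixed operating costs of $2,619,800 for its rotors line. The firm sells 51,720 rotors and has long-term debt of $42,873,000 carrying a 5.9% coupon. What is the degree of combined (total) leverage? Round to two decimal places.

3.29

Total contribution margin = 51,720 × $142.98 = $7,394,925.60.
EBIT = $7,394,925.60 − $2,619,800 = $4,775,125.60. Interest = $2,529,507.00, so EBIT − I = $2,245,618.60.
DCL = contribution ÷ (EBIT − I) = $7,394,925.60 ÷ $2,245,618.60 = 3.2930.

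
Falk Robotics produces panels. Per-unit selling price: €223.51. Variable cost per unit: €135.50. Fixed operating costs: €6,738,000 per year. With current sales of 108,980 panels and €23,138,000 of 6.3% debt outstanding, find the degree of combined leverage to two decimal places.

6.87

Contribution at this volume is 108,980 × €88.01 = €9,591,329.80.
Operating income = contribution − fixed costs = €9,591,329.80 − €6,738,000 = €2,853,329.80. Interest = €1,457,694.00.
DOL = €9,591,329.80 ÷ €2,853,329.80 = 3.3615; DFL = €2,853,329.80 ÷ €1,395,635.80 = 2.0445.
Combined leverage = 3.3615 × 2.0445 = 6.8726.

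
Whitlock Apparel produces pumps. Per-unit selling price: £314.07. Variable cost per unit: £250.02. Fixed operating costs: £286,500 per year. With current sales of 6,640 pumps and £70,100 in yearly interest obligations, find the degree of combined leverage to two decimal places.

6.19

Contribution at this volume is 6,640 × £64.05 = £425,292.00.
Operating income = contribution − fixed costs = £425,292.00 − £286,500 = £138,792.00. Interest = £70,100.00.
DOL = £425,292.00 ÷ £138,792.00 = 3.0642; DFL = £138,792.00 ÷ £68,692.00 = 2.0205.
DCL = DOL × DFL = 3.0642 × 2.0205 = 6.1912.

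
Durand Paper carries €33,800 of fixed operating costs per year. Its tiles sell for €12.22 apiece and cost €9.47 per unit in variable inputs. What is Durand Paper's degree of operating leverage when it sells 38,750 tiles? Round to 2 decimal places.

1.46

Contribution at this volume is 38,750 × €2.75 = €106,562.50.
Operating income = contribution − fixed costs = €106,562.50 − €33,800 = €72,762.50.
So DOL = total CM / EBIT = €106,562.50 / €72,762.50 = 1.4645.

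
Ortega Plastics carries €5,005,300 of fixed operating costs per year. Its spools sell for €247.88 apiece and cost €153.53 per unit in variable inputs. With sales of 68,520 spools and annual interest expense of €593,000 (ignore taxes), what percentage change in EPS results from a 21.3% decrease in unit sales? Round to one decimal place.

-158.9%

Total contribution margin = 68,520 × €94.35 = €6,464,862.00.
Operating income = contribution − fixed costs = €6,464,862.00 − €5,005,300 = €1,459,562.00.
Interest = €593,000.00, so EBIT − I = €866,562.00.
DCL = total CM / (EBIT − I) = €6,464,862.00 / €866,562.00 = 7.4604.
%ΔEPS = DCL × %ΔSales = 7.4604 × -21.3% = -158.9%.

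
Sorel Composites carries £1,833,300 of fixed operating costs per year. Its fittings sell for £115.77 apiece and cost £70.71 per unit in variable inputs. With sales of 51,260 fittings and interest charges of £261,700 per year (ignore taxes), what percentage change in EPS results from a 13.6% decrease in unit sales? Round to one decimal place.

Total contribution margin = 51,260 × £45.06 = £2,309,775.60.
Operating income = contribution − fixed costs = £2,309,775.60 − £1,833,300 = £476,475.60.
After interest of £261,700.00, pre-tax earnings = £214,775.60.
Degree of combined leverage = contribution ÷ (EBIT − I) = £2,309,775.60 ÷ £214,775.60 = 10.7544.
EPS therefore changes by 10.7544 × (-13.6%) = -146.3%.

-146.3%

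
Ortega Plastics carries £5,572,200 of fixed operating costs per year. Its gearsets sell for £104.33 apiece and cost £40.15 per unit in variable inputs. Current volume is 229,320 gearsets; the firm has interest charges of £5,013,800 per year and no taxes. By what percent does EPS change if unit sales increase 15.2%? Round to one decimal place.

Contribution at this volume is 229,320 × £64.18 = £14,717,757.60.
Operating income = contribution − fixed costs = £14,717,757.60 − £5,572,200 = £9,145,557.60.
Interest = £5,013,800.00, so EBIT − I = £4,131,757.60.
DCL = total CM / (EBIT − I) = £14,717,757.60 / £4,131,757.60 = 3.5621.
%ΔEPS = DCL × %ΔSales = 3.5621 × +15.2% = +54.1%.

+54.1%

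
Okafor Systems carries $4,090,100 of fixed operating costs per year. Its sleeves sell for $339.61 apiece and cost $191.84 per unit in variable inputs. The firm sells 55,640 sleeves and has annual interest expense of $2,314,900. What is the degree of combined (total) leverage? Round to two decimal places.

Total contribution margin = 55,640 × $147.77 = $8,221,922.80.
Operating income = contribution − fixed costs = $8,221,922.80 − $4,090,100 = $4,131,822.80. Interest = $2,314,900.00.
DOL = $8,221,922.80 ÷ $4,131,822.80 = 1.9899; DFL = $4,131,822.80 ÷ $1,816,922.80 = 2.2741.
Combined leverage = 1.9899 × 2.2741 = 4.5252.

4.53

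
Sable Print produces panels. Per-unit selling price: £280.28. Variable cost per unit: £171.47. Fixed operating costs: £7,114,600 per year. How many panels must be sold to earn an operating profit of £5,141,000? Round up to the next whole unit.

Contribution margin per unit = £280.28 − £171.47 = £108.81.
Required volume = (fixed costs + target profit) ÷ CM = (£7,114,600 + £5,141,000) ÷ £108.81 = 112,633.03, so 112,634 panels.

112,634 panels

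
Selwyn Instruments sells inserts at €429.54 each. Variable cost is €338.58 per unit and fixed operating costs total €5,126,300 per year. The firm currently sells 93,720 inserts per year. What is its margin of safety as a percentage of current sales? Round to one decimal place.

Unit CM = price − variable cost = €429.54 − €338.58 = €90.96. Break-even units = €5,126,300 ÷ €90.96 = 56,357.74; break-even revenue = 56,357.74 × €429.54 = €24,207,903.50.
Current sales = 93,720 × €429.54 = €40,256,488.80.
Margin of safety = (€40,256,488.80 − €24,207,903.50) ÷ €40,256,488.80 = 39.9%.

39.9%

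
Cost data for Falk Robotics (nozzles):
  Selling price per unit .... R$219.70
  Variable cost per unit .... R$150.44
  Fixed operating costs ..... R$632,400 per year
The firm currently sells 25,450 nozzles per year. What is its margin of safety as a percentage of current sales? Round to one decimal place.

64.1%

Unit CM = price − variable cost = R$219.70 − R$150.44 = R$69.26. Break-even units = R$632,400 ÷ R$69.26 = 9,130.81; break-even revenue = 9,130.81 × R$219.70 = R$2,006,039.27.
Current sales = 25,450 × R$219.70 = R$5,591,365.00.
Margin of safety = (R$5,591,365.00 − R$2,006,039.27) ÷ R$5,591,365.00 = 64.1%.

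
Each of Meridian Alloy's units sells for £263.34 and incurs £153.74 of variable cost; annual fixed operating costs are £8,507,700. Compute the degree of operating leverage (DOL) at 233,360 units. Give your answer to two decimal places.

Total contribution margin = 233,360 × £109.60 = £25,576,256.00.
Subtracting fixed costs: EBIT = £25,576,256.00 − £8,507,700 = £17,068,556.00.
So DOL = total CM / EBIT = £25,576,256.00 / £17,068,556.00 = 1.4984.

1.50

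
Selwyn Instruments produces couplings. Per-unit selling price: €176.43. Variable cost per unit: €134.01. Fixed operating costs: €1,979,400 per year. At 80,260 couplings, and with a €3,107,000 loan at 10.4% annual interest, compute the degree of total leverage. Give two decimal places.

At 80,260 units, contribution = 80,260 × €42.42 = €3,404,629.20.
EBIT = €3,404,629.20 − €1,979,400 = €1,425,229.20. Interest = €323,128.00.
DOL = €3,404,629.20 ÷ €1,425,229.20 = 2.3888; DFL = €1,425,229.20 ÷ €1,102,101.20 = 1.2932.
DCL = DOL × DFL = 2.3888 × 1.2932 = 3.0892.

3.09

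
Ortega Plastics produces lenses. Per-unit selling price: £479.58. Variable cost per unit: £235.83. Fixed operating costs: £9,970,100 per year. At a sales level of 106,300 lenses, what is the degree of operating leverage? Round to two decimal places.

Total contribution margin = 106,300 × £243.75 = £25,910,625.00.
EBIT = £25,910,625.00 − £9,970,100 = £15,940,525.00.
Degree of operating leverage = £25,910,625.00 / £15,940,525.00 = 1.6255.

1.63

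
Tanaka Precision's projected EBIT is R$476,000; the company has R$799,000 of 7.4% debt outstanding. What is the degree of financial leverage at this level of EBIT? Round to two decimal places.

Interest = R$59,126.00.
Degree of financial leverage = EBIT / (EBIT − interest) = R$476,000 / R$416,874.00 = 1.1418.

1.14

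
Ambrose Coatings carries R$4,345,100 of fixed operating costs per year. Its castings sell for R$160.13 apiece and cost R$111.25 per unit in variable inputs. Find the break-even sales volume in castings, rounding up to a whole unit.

Contribution margin per unit = R$160.13 − R$111.25 = R$48.88.
Break-even volume = fixed costs ÷ CM per unit = R$4,345,100 ÷ R$48.88 = 88,893.21, so 88,894 castings.

88,894 castings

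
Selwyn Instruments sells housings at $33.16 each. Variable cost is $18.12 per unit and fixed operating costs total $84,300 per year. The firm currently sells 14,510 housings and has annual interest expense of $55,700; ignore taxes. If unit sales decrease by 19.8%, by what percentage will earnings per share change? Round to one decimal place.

-55.2%

Total contribution margin = 14,510 × $15.04 = $218,230.40.
Operating income = contribution − fixed costs = $218,230.40 − $84,300 = $133,930.40.
Interest = $55,700.00, so EBIT − I = $78,230.40.
Degree of combined leverage = contribution ÷ (EBIT − I) = $218,230.40 ÷ $78,230.40 = 2.7896.
%ΔEPS = DCL × %ΔSales = 2.7896 × -19.8% = -55.2%.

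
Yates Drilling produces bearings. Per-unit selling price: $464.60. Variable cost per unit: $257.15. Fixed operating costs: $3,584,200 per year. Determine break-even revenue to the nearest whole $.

CM per unit = $464.60 − $257.15 = $207.45; CM ratio = $207.45 / $464.60 = 0.4465.
Break-even sales = FC ÷ CM ratio = $3,584,200 × $464.60 / $207.45 = $8,027,088.

$8,027,088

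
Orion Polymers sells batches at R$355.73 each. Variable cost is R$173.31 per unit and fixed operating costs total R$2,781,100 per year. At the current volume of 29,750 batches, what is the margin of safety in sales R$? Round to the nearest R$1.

Contribution margin per unit = R$355.73 − R$173.31 = R$182.42. Break-even units = R$2,781,100 ÷ R$182.42 = 15,245.59; break-even revenue = 15,245.59 × R$355.73 = R$5,423,312.70.
Actual sales revenue = 29,750 × R$355.73 = R$10,582,967.50.
Margin of safety = R$10,582,967.50 − R$5,423,312.70 = R$5,159,655.

R$5,159,655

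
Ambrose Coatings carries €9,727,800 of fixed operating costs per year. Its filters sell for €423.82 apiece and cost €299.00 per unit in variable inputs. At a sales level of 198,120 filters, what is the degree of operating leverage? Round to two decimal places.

Total contribution margin = 198,120 × €124.82 = €24,729,338.40.
EBIT = €24,729,338.40 − €9,727,800 = €15,001,538.40.
Degree of operating leverage = €24,729,338.40 / €15,001,538.40 = 1.6485.

1.65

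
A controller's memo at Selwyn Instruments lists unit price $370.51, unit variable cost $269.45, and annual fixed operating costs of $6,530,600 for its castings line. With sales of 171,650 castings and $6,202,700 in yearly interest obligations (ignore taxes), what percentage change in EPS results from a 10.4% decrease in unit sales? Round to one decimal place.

-39.1%

Contribution at this volume is 171,650 × $101.06 = $17,346,949.00.
Operating income = contribution − fixed costs = $17,346,949.00 − $6,530,600 = $10,816,349.00.
After interest of $6,202,700.00, pre-tax earnings = $4,613,649.00.
DCL = total CM / (EBIT − I) = $17,346,949.00 / $4,613,649.00 = 3.7599.
%ΔEPS = DCL × %ΔSales = 3.7599 × -10.4% = -39.1%.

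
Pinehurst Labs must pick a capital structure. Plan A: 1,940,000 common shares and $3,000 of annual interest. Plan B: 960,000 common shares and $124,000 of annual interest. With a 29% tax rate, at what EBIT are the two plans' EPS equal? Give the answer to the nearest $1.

$242,531

Set EPS_A = EPS_B: (EBIT − $3,000)(1 − 0.29) ÷ 1,940,000 = (EBIT − $124,000)(1 − 0.29) ÷ 960,000.
The (1 − t) factor cancels: (EBIT − 3,000) × 960,000 = (EBIT − 124,000) × 1,940,000.
Solving, EBIT = (124,000·1,940,000 − 3,000·960,000) / (1,940,000 − 960,000) = 237,680,000,000 / 980,000 = 242,530.61.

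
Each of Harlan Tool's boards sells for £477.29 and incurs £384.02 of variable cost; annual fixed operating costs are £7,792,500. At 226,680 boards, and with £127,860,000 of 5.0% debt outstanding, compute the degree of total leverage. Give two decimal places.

Contribution at this volume is 226,680 × £93.27 = £21,142,443.60.
Subtracting fixed costs: EBIT = £21,142,443.60 − £7,792,500 = £13,349,943.60. Interest = £6,393,000.00.
DOL = £21,142,443.60 ÷ £13,349,943.60 = 1.5837; DFL = £13,349,943.60 ÷ £6,956,943.60 = 1.9189.
DCL = DOL × DFL = 1.5837 × 1.9189 = 3.0390.

3.04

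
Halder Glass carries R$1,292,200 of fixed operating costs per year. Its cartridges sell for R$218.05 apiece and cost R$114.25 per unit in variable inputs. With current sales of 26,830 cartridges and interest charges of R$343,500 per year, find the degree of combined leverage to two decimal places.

2.42

Contribution at this volume is 26,830 × R$103.80 = R$2,784,954.00.
EBIT = R$2,784,954.00 − R$1,292,200 = R$1,492,754.00. Interest = R$343,500.00, so EBIT − I = R$1,149,254.00.
Degree of total leverage = total CM / (EBIT − interest) = R$2,784,954.00 / R$1,149,254.00 = 2.4233.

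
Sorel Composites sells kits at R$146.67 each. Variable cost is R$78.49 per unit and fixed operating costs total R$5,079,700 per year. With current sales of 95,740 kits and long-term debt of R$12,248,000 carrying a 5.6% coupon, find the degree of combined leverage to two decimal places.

8.57

At 95,740 units, contribution = 95,740 × R$68.18 = R$6,527,553.20.
EBIT = R$6,527,553.20 − R$5,079,700 = R$1,447,853.20. Interest = R$685,888.00.
DOL = R$6,527,553.20 ÷ R$1,447,853.20 = 4.5084; DFL = R$1,447,853.20 ÷ R$761,965.20 = 1.9002.
Combined leverage = 4.5084 × 1.9002 = 8.5669.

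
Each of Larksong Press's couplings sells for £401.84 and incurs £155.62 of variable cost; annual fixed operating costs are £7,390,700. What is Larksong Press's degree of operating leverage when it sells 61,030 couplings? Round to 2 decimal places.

Total contribution margin = 61,030 × £246.22 = £15,026,806.60.
Subtracting fixed costs: EBIT = £15,026,806.60 − £7,390,700 = £7,636,106.60.
DOL = contribution ÷ EBIT = £15,026,806.60 ÷ £7,636,106.60 = 1.9679.

1.97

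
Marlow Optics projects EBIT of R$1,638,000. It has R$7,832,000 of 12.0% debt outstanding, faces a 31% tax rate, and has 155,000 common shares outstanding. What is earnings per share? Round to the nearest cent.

Interest = R$939,840.00, so EBT = R$1,638,000 − R$939,840.00 = R$698,160.00.
Net income = R$698,160.00 × (1 − 0.31) = R$481,730.40.
Per share: R$481,730.40 / 155,000 shares = R$3.11.

R$3.11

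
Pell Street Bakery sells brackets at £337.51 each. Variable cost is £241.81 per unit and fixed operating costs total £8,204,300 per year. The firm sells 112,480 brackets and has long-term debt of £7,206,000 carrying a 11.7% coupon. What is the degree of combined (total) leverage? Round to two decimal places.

At 112,480 units, contribution = 112,480 × £95.70 = £10,764,336.00.
EBIT = £10,764,336.00 − £8,204,300 = £2,560,036.00. Interest = £843,102.00, so EBIT − I = £1,716,934.00.
DCL = contribution ÷ (EBIT − I) = £10,764,336.00 ÷ £1,716,934.00 = 6.2695.

6.27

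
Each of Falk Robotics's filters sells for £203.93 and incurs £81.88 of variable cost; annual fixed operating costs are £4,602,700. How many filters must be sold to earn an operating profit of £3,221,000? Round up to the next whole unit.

64,103 filters

Unit CM = price − variable cost = £203.93 − £81.88 = £122.05.
Units = (FC + target) / CM = (£4,602,700 + £3,221,000) / £122.05 = 64,102.42, so 64,103 filters.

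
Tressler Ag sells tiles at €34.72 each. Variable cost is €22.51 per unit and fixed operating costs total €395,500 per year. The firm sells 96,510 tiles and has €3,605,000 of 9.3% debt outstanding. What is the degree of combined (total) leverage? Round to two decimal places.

2.63

Total contribution margin = 96,510 × €12.21 = €1,178,387.10.
Operating income = contribution − fixed costs = €1,178,387.10 − €395,500 = €782,887.10. Interest = €335,265.00, so EBIT − I = €447,622.10.
Degree of total leverage = total CM / (EBIT − interest) = €1,178,387.10 / €447,622.10 = 2.6325.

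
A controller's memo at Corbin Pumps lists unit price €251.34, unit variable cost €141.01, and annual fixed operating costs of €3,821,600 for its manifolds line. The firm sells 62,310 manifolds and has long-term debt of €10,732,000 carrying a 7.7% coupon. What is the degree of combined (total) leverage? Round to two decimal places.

3.09

Contribution at this volume is 62,310 × €110.33 = €6,874,662.30.
EBIT = €6,874,662.30 − €3,821,600 = €3,053,062.30. Interest = €826,364.00, so EBIT − I = €2,226,698.30.
Degree of total leverage = total CM / (EBIT − interest) = €6,874,662.30 / €2,226,698.30 = 3.0874.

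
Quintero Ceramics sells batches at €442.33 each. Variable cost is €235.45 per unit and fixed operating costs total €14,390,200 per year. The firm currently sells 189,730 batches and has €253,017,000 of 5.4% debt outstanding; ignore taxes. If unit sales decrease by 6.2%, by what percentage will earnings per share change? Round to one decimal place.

-21.7%

Contribution at this volume is 189,730 × €206.88 = €39,251,342.40.
EBIT = €39,251,342.40 − €14,390,200 = €24,861,142.40.
After interest of €13,662,918.00, pre-tax earnings = €11,198,224.40.
Degree of combined leverage = contribution ÷ (EBIT − I) = €39,251,342.40 ÷ €11,198,224.40 = 3.5051.
EPS therefore changes by 3.5051 × (-6.2%) = -21.7%.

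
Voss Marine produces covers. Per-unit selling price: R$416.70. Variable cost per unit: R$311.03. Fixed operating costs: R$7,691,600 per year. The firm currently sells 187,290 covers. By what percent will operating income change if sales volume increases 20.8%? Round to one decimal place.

+34.0%

Contribution at this volume is 187,290 × R$105.67 = R$19,790,934.30.
Operating income = contribution − fixed costs = R$19,790,934.30 − R$7,691,600 = R$12,099,334.30.
Degree of operating leverage = R$19,790,934.30 / R$12,099,334.30 = 1.6357.
So EBIT moves 1.6357 × (+20.8%) = +34.0%.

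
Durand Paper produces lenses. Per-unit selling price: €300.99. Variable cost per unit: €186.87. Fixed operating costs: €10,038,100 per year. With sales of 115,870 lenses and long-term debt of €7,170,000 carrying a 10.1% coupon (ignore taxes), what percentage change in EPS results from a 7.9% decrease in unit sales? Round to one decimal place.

At 115,870 units, contribution = 115,870 × €114.12 = €13,223,084.40.
EBIT = €13,223,084.40 − €10,038,100 = €3,184,984.40.
After interest of €724,170.00, pre-tax earnings = €2,460,814.40.
DCL = total CM / (EBIT − I) = €13,223,084.40 / €2,460,814.40 = 5.3735.
%ΔEPS = DCL × %ΔSales = 5.3735 × -7.9% = -42.5%.

-42.5%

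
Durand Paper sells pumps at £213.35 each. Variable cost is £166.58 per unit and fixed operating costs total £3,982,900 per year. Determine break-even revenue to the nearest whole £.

Contribution margin per unit = £213.35 − £166.58 = £46.77, a CM ratio of £46.77 ÷ £213.35 = 0.2192.
Break-even sales = FC ÷ CM ratio = £3,982,900 × £213.35 / £46.77 = £18,168,735.

£18,168,735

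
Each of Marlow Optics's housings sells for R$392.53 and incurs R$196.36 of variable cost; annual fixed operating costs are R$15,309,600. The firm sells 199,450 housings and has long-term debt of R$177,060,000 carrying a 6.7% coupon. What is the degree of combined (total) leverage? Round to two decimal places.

At 199,450 units, contribution = 199,450 × R$196.17 = R$39,126,106.50.
EBIT = R$39,126,106.50 − R$15,309,600 = R$23,816,506.50. Interest = R$11,863,020.00.
DOL = R$39,126,106.50 ÷ R$23,816,506.50 = 1.6428; DFL = R$23,816,506.50 ÷ R$11,953,486.50 = 1.9924.
Combined leverage = 1.6428 × 1.9924 = 3.2731.

3.27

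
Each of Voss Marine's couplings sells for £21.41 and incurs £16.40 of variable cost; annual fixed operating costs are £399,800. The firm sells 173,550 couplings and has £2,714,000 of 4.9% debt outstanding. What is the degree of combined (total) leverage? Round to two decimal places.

2.58

Total contribution margin = 173,550 × £5.01 = £869,485.50.
EBIT = £869,485.50 − £399,800 = £469,685.50. Interest = £132,986.00, so EBIT − I = £336,699.50.
Degree of total leverage = total CM / (EBIT − interest) = £869,485.50 / £336,699.50 = 2.5824.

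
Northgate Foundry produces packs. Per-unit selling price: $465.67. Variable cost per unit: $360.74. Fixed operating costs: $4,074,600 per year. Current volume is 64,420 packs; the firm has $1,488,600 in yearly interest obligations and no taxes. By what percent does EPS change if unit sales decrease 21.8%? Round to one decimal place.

-123.2%

Total contribution margin = 64,420 × $104.93 = $6,759,590.60.
EBIT = $6,759,590.60 − $4,074,600 = $2,684,990.60.
After interest of $1,488,600.00, pre-tax earnings = $1,196,390.60.
Degree of combined leverage = contribution ÷ (EBIT − I) = $6,759,590.60 ÷ $1,196,390.60 = 5.6500.
EPS therefore changes by 5.6500 × (-21.8%) = -123.2%.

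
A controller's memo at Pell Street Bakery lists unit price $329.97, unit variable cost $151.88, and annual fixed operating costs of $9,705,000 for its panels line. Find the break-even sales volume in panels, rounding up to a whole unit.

54,495 panels

Contribution margin per unit = $329.97 − $151.88 = $178.09.
Break-even volume = fixed costs ÷ CM per unit = $9,705,000 ÷ $178.09 = 54,494.92, so 54,495 panels.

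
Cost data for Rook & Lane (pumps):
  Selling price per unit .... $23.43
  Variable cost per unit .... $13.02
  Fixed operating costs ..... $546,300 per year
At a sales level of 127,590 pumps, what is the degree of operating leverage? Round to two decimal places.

1.70

At 127,590 units, contribution = 127,590 × $10.41 = $1,328,211.90.
Subtracting fixed costs: EBIT = $1,328,211.90 − $546,300 = $781,911.90.
So DOL = total CM / EBIT = $1,328,211.90 / $781,911.90 = 1.6987.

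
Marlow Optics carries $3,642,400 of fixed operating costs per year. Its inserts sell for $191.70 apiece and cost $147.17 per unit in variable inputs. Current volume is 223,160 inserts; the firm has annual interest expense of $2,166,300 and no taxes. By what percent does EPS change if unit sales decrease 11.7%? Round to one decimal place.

Contribution at this volume is 223,160 × $44.53 = $9,937,314.80.
Operating income = contribution − fixed costs = $9,937,314.80 − $3,642,400 = $6,294,914.80.
Interest = $2,166,300.00, so EBIT − I = $4,128,614.80.
Degree of combined leverage = contribution ÷ (EBIT − I) = $9,937,314.80 ÷ $4,128,614.80 = 2.4069.
EPS therefore changes by 2.4069 × (-11.7%) = -28.2%.

-28.2%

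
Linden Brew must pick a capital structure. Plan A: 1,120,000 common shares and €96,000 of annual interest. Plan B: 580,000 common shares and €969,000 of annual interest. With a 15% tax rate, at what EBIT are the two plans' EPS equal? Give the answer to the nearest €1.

€1,906,667

Set EPS_A = EPS_B: (EBIT − €96,000)(1 − 0.15) ÷ 1,120,000 = (EBIT − €969,000)(1 − 0.15) ÷ 580,000.
The (1 − t) factor cancels: (EBIT − 96,000) × 580,000 = (EBIT − 969,000) × 1,120,000.
Solving, EBIT = (969,000·1,120,000 − 96,000·580,000) / (1,120,000 − 580,000) = 1,029,600,000,000 / 540,000 = 1,906,666.67.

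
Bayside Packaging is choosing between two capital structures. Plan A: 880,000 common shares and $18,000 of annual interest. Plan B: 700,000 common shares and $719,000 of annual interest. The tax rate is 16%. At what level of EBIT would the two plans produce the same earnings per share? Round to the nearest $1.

Set EPS_A = EPS_B: (EBIT − $18,000)(1 − 0.16) ÷ 880,000 = (EBIT − $719,000)(1 − 0.16) ÷ 700,000.
Cancelling (1 − t) and cross-multiplying: 700,000·(EBIT − 18,000) = 880,000·(EBIT − 719,000).
Solving, EBIT = (719,000·880,000 − 18,000·700,000) / (880,000 − 700,000) = 620,120,000,000 / 180,000 = 3,445,111.11.

$3,445,111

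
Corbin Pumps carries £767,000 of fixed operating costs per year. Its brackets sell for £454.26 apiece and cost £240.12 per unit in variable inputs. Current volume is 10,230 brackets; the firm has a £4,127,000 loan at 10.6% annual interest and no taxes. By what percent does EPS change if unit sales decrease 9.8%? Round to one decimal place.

-21.8%

Total contribution margin = 10,230 × £214.14 = £2,190,652.20.
Subtracting fixed costs: EBIT = £2,190,652.20 − £767,000 = £1,423,652.20.
Interest = £437,462.00, so EBIT − I = £986,190.20.
Degree of combined leverage = contribution ÷ (EBIT − I) = £2,190,652.20 ÷ £986,190.20 = 2.2213.
EPS therefore changes by 2.2213 × (-9.8%) = -21.8%.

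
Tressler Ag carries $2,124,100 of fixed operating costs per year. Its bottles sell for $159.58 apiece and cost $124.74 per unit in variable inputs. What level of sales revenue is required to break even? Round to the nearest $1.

CM per unit = $159.58 − $124.74 = $34.84; CM ratio = $34.84 / $159.58 = 0.2183.
Break-even revenue = fixed costs × price ÷ CM = $2,124,100 × $159.58 ÷ $34.84 = $9,729,158.

$9,729,158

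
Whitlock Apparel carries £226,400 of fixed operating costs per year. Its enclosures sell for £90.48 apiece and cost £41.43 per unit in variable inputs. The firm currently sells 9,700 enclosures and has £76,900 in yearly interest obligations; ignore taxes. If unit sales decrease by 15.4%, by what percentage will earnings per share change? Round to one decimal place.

-42.5%

At 9,700 units, contribution = 9,700 × £49.05 = £475,785.00.
Subtracting fixed costs: EBIT = £475,785.00 − £226,400 = £249,385.00.
Interest = £76,900.00, so EBIT − I = £172,485.00.
DCL = total CM / (EBIT − I) = £475,785.00 / £172,485.00 = 2.7584.
%ΔEPS = DCL × %ΔSales = 2.7584 × -15.4% = -42.5%.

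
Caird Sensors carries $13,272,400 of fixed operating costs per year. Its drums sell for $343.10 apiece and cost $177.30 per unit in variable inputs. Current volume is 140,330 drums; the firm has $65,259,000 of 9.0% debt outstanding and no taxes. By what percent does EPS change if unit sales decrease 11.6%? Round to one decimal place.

At 140,330 units, contribution = 140,330 × $165.80 = $23,266,714.00.
Subtracting fixed costs: EBIT = $23,266,714.00 − $13,272,400 = $9,994,314.00.
Interest = $5,873,310.00, so EBIT − I = $4,121,004.00.
Degree of combined leverage = contribution ÷ (EBIT − I) = $23,266,714.00 ÷ $4,121,004.00 = 5.6459.
EPS therefore changes by 5.6459 × (-11.6%) = -65.5%.

-65.5%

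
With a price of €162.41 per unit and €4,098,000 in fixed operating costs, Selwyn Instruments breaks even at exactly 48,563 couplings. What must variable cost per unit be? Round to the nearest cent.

At break-even, FC = Q × (P − VC), so P − VC = €4,098,000 ÷ 48,563 = €84.3852.
Variable cost per unit = €162.41 − €84.3852 = €78.02.

€78.02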